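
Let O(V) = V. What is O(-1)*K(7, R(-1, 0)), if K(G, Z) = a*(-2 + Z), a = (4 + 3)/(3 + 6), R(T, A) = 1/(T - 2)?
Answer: 49/27 ≈ 1.8148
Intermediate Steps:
R(T, A) = 1/(-2 + T)
a = 7/9 ≈ 0.77778
K(G, Z) = -14/9 + 7*Z/9 (K(G, Z) = 7*(-2 + Z)/9 = -14/9 + 7*Z/9)
O(-1)*K(7, R(-1, 0)) = -(-14/9 + 7/(9*(-2 - 1))) = -(-14/9 + (7/9)/(-3)) = -(-14/9 + (7/9)*(-1/3)) = -(-14/9 - 7/27) = -1*(-49/27) = 49/27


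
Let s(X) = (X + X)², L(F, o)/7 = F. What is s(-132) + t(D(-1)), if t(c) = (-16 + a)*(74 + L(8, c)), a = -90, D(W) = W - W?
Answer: 55916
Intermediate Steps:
D(W) = 0
L(F, o) = 7*F
t(c) = -13780 (t(c) = (-16 - 90)*(74 + 7*8) = -106*(74 + 56) = -106*130 = -13780)
s(X) = 4*X² (s(X) = (2*X)² = 4*X²)
s(-132) + t(D(-1)) = 4*(-132)² - 13780 = 4*17424 - 13780 = 69696 - 13780 = 55916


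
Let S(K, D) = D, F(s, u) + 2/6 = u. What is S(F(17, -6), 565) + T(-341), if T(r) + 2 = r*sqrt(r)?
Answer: 563 - 341*I*sqrt(341) ≈ 563.0 - 6297.0*I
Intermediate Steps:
F(s, u) = -1/3 + u
T(r) = -2 + r**(3/2) (T(r) = -2 + r*sqrt(r) = -2 + r**(3/2))
S(F(17, -6), 565) + T(-341) = 565 + (-2 + (-341)**(3/2)) = 565 + (-2 - 341*I*sqrt(341)) = 563 - 341*I*sqrt(341)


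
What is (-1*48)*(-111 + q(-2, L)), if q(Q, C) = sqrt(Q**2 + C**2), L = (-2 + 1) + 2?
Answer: 5328 - 48*sqrt(5) ≈ 5220.7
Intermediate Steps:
L = 1 (L = -1 + 2 = 1)
q(Q, C) = sqrt(C**2 + Q**2)
(-1*48)*(-111 + q(-2, L)) = (-1*48)*(-111 + sqrt(1**2 + (-2)**2)) = -48*(-111 + sqrt(1 + 4)) = -48*(-111 + sqrt(5)) = 5328 - 48*sqrt(5)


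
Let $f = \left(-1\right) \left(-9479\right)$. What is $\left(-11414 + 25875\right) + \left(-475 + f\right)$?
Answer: $23465$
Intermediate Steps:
$f = 9479$
$\left(-11414 + 25875\right) + \left(-475 + f\right) = \left(-11414 + 25875\right) + \left(-475 + 9479\right) = 14461 + 9004 = 23465$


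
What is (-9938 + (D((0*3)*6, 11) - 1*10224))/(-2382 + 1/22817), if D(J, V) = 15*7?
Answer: 457640569/54350093 ≈ 8.4202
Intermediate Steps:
D(J, V) = 105
(-9938 + (D((0*3)*6, 11) - 1*10224))/(-2382 + 1/22817) = (-9938 + (105 - 1*10224))/(-2382 + 1/22817) = (-9938 + (105 - 10224))/(-2382 + 1/22817) = (-9938 - 10119)/(-54350093/22817) = -20057*(-22817/54350093) = 457640569/54350093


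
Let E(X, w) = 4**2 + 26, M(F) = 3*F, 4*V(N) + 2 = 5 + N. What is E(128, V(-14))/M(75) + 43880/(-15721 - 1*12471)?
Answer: -362039/264300 ≈ -1.3698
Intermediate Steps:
V(N) = 3/4 + N/4 (V(N) = -1/2 + (5 + N)/4 = -1/2 + (5/4 + N/4) = 3/4 + N/4)
E(X, w) = 42 (E(X, w) = 16 + 26 = 42)
E(128, V(-14))/M(75) + 43880/(-15721 - 1*12471) = 42/((3*75)) + 43880/(-15721 - 1*12471) = 42/225 + 43880/(-15721 - 12471) = 42*(1/225) + 43880/(-28192) = 14/75 + 43880*(-1/28192) = 14/75 - 5485/3524 = -362039/264300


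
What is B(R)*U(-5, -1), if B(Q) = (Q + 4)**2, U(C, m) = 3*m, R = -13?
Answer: -243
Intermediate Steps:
B(Q) = (4 + Q)**2
B(R)*U(-5, -1) = (4 - 13)**2*(3*(-1)) = (-9)**2*(-3) = 81*(-3) = -243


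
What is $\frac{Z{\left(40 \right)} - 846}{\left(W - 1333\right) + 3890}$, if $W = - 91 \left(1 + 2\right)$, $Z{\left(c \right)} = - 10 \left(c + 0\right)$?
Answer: $- \frac{623}{1142} \approx -0.54553$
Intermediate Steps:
$Z{\left(c \right)} = - 10 c$
$W = -273$ ($W = \left(-91\right) 3 = -273$)
$\frac{Z{\left(40 \right)} - 846}{\left(W - 1333\right) + 3890} = \frac{\left(-10\right) 40 - 846}{\left(-273 - 1333\right) + 3890} = \frac{-400 - 846}{-1606 + 3890} = - \frac{1246}{2284} = \left(-1246\right) \frac{1}{2284} = - \frac{623}{1142}$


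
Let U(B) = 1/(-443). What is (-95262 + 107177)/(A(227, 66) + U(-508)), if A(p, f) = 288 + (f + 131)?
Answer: 5278345/214854 ≈ 24.567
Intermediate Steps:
A(p, f) = 419 + f (A(p, f) = 288 + (131 + f) = 419 + f)
U(B) = -1/443
(-95262 + 107177)/(A(227, 66) + U(-508)) = (-95262 + 107177)/((419 + 66) - 1/443) = 11915/(485 - 1/443) = 11915/(214854/443) = 11915*(443/214854) = 5278345/214854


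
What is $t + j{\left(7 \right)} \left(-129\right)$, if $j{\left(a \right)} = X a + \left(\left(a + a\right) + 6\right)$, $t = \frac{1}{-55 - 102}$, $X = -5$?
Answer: $\frac{303794}{157} \approx 1935.0$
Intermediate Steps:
$t = - \frac{1}{157}$ ($t = \frac{1}{-157} = - \frac{1}{157} \approx -0.0063694$)
$j{\left(a \right)} = 6 - 3 a$ ($j{\left(a \right)} = - 5 a + \left(\left(a + a\right) + 6\right) = - 5 a + \left(2 a + 6\right) = - 5 a + \left(6 + 2 a\right) = 6 - 3 a$)
$t + j{\left(7 \right)} \left(-129\right) = - \frac{1}{157} + \left(6 - 21\right) \left(-129\right) = - \frac{1}{157} - -1935 = - \frac{1}{157} + 1935 = \frac{303794}{157}$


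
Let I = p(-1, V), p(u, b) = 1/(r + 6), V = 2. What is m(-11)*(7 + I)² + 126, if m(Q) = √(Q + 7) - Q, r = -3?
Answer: 6458/9 + 968*I/9 ≈ 717.56 + 107.56*I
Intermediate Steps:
m(Q) = √(7 + Q) - Q
p(u, b) = ⅓ (p(u, b) = 1/(-3 + 6) = 1/3 = ⅓)
I = ⅓ ≈ 0.33333
m(-11)*(7 + I)² + 126 = (√(7 - 11) - 1*(-11))*(7 + ⅓)² + 126 = (√(-4) + 11)*(22/3)² + 126 = (2*I + 11)*(484/9) + 126 = (11 + 2*I)*(484/9) + 126 = (5324/9 + 968*I/9) + 126 = 6458/9 + 968*I/9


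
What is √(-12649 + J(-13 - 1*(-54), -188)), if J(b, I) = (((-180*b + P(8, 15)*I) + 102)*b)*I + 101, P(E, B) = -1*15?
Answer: 2*√8587429 ≈ 5860.9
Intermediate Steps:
P(E, B) = -15
J(b, I) = 101 + I*b*(102 - 180*b - 15*I) (J(b, I) = (((-180*b - 15*I) + 102)*b)*I + 101 = ((102 - 180*b - 15*I)*b)*I + 101 = (b*(102 - 180*b - 15*I))*I + 101 = I*b*(102 - 180*b - 15*I) + 101 = 101 + I*b*(102 - 180*b - 15*I))
√(-12649 + J(-13 - 1*(-54), -188)) = √(-12649 + (101 - 180*(-188)*(-13 - 1*(-54))² - 15*(-13 - 1*(-54))*(-188)² + 102*(-188)*(-13 - 1*(-54)))) = √(-12649 + (101 - 180*(-188)*(-13 + 54)² - 15*(-13 + 54)*35344 + 102*(-188)*(-13 + 54))) = √(-12649 + (101 - 180*(-188)*41² - 15*41*35344 + 102*(-188)*41)) = √(-12649 + (101 - 180*(-188)*1681 - 21736560 - 786216)) = √(-12649 + (101 + 56885040 - 21736560 - 786216)) = √(-12649 + 34362365) = √34349716 = 2*√8587429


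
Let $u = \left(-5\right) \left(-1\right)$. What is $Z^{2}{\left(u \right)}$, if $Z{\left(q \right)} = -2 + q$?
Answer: $9$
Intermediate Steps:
$u = 5$
$Z^{2}{\left(u \right)} = \left(-2 + 5\right)^{2} = 3^{2} = 9$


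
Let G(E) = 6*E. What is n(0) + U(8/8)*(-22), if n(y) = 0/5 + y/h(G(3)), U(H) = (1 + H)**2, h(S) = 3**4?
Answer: -88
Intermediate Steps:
h(S) = 81
n(y) = y/81 (n(y) = 0/5 + y/81 = 0*(1/5) + y*(1/81) = 0 + y/81 = y/81)
n(0) + U(8/8)*(-22) = (1/81)*0 + (1 + 8/8)**2*(-22) = 0 + (1 + 8*(1/8))**2*(-22) = 0 + (1 + 1)**2*(-22) = 0 + 2**2*(-22) = 0 + 4*(-22) = 0 - 88 = -88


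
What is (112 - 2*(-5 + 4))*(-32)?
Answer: -3648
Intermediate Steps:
(112 - 2*(-5 + 4))*(-32) = (112 - 2*(-1))*(-32) = (112 + 2)*(-32) = 114*(-32) = -3648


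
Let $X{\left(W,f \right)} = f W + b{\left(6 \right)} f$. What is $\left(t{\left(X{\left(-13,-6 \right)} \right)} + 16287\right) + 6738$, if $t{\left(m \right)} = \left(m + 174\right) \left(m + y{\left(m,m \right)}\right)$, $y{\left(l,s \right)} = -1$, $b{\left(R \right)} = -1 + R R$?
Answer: $17439$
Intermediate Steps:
$b{\left(R \right)} = -1 + R^{2}$
$X{\left(W,f \right)} = 35 f + W f$ ($X{\left(W,f \right)} = f W + \left(-1 + 6^{2}\right) f = W f + \left(-1 + 36\right) f = W f + 35 f = 35 f + W f$)
$t{\left(m \right)} = \left(-1 + m\right) \left(174 + m\right)$ ($t{\left(m \right)} = \left(m + 174\right) \left(m - 1\right) = \left(174 + m\right) \left(-1 + m\right) = \left(-1 + m\right) \left(174 + m\right)$)
$\left(t{\left(X{\left(-13,-6 \right)} \right)} + 16287\right) + 6738 = \left(\left(-174 + \left(- 6 \left(35 - 13\right)\right)^{2} + 173 \left(- 6 \left(35 - 13\right)\right)\right) + 16287\right) + 6738 = \left(\left(-174 + \left(\left(-6\right) 22\right)^{2} + 173 \left(\left(-6\right) 22\right)\right) + 16287\right) + 6738 = \left(\left(-174 + \left(-132\right)^{2} + 173 \left(-132\right)\right) + 16287\right) + 6738 = \left(\left(-174 + 17424 - 22836\right) + 16287\right) + 6738 = \left(-5586 + 16287\right) + 6738 = 10701 + 6738 = 17439$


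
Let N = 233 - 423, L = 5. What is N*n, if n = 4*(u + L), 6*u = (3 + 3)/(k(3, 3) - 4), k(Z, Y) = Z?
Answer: -3040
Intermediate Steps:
u = -1 (u = ((3 + 3)/(3 - 4))/6 = (6/(-1))/6 = (6*(-1))/6 = (⅙)*(-6) = -1)
n = 16 (n = 4*(-1 + 5) = 4*4 = 16)
N = -190
N*n = -190*16 = -3040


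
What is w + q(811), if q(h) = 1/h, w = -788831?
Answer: -639741940/811 ≈ -7.8883e+5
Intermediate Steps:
w + q(811) = -788831 + 1/811 = -639741940/811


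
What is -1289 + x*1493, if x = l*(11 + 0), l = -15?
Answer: -247634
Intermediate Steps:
x = -165 (x = -15*(11 + 0) = -15*11 = -165)
-1289 + x*1493 = -1289 - 165*1493 = -1289 - 246345 = -247634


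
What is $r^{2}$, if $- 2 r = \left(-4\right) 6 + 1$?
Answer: $\frac{529}{4} \approx 132.25$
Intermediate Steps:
$r = \frac{23}{2}$ ($r = - \frac{\left(-4\right) 6 + 1}{2} = - \frac{-24 + 1}{2} = \left(- \frac{1}{2}\right) \left(-23\right) = \frac{23}{2} \approx 11.5$)
$r^{2} = \left(\frac{23}{2}\right)^{2} = \frac{529}{4}$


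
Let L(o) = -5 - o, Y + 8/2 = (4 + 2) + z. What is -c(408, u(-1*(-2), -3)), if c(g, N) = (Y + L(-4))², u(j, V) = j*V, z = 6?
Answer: -49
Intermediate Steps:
Y = 8 (Y = -4 + ((4 + 2) + 6) = -4 + (6 + 6) = -4 + 12 = 8)
u(j, V) = V*j
c(g, N) = 49 (c(g, N) = (8 + (-5 - 1*(-4)))² = (8 + (-5 + 4))² = (8 - 1)² = 7² = 49)
-c(408, u(-1*(-2), -3)) = -1*49 = -49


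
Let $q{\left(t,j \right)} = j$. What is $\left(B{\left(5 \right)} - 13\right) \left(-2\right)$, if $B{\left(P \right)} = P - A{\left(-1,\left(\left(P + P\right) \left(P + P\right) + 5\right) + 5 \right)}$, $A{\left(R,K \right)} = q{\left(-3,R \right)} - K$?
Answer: $-206$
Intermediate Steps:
$A{\left(R,K \right)} = R - K$
$B{\left(P \right)} = 11 + P + 4 P^{2}$ ($B{\left(P \right)} = P - \left(-1 - \left(\left(\left(P + P\right) \left(P + P\right) + 5\right) + 5\right)\right) = P - \left(-1 - \left(\left(2 P 2 P + 5\right) + 5\right)\right) = P - \left(-1 - \left(\left(4 P^{2} + 5\right) + 5\right)\right) = P - \left(-1 - \left(\left(5 + 4 P^{2}\right) + 5\right)\right) = P - \left(-1 - \left(10 + 4 P^{2}\right)\right) = P - \left(-11 - 4 P^{2}\right) = P + \left(11 + 4 P^{2}\right) = 11 + P + 4 P^{2}$)
$\left(B{\left(5 \right)} - 13\right) \left(-2\right) = \left(\left(11 + 5 + 4 \cdot 5^{2}\right) - 13\right) \left(-2\right) = \left(\left(11 + 5 + 4 \cdot 25\right) - 13\right) \left(-2\right) = \left(\left(11 + 5 + 100\right) - 13\right) \left(-2\right) = \left(116 - 13\right) \left(-2\right) = 103 \left(-2\right) = -206$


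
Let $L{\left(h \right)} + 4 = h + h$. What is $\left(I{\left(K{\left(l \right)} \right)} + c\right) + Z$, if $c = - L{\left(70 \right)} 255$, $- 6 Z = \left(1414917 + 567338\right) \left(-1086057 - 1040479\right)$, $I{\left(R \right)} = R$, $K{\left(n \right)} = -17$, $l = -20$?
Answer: $\frac{2107668205249}{3} \approx 7.0256 \cdot 10^{11}$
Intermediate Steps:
$L{\left(h \right)} = -4 + 2 h$ ($L{\left(h \right)} = -4 + \left(h + h\right) = -4 + 2 h$)
$Z = \frac{2107668309340}{3}$ ($Z = - \frac{\left(1414917 + 567338\right) \left(-1086057 - 1040479\right)}{6} = - \frac{1982255 \left(-2126536\right)}{6} = \left(- \frac{1}{6}\right) \left(-4215336618680\right) = \frac{2107668309340}{3} \approx 7.0256 \cdot 10^{11}$)
$c = -34680$ ($c = - (-4 + 2 \cdot 70) 255 = - (-4 + 140) 255 = \left(-1\right) 136 \cdot 255 = \left(-136\right) 255 = -34680$)
$\left(I{\left(K{\left(l \right)} \right)} + c\right) + Z = \left(-17 - 34680\right) + \frac{2107668309340}{3} = -34697 + \frac{2107668309340}{3} = \frac{2107668205249}{3}$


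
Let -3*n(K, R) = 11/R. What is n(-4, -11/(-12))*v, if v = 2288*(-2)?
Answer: 18304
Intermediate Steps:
v = -4576
n(K, R) = -11/(3*R)
n(-4, -11/(-12))*v = -11/(3*((-11/(-12))))*(-4576) = -11/(3*((-11*(-1/12))))*(-4576) = -11/(3*11/12)*(-4576) = -11/3*12/11*(-4576) = -4*(-4576) = 18304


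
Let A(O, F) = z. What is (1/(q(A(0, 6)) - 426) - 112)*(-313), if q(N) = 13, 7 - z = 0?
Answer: 14478441/413 ≈ 35057.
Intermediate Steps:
z = 7 (z = 7 - 1*0 = 7 + 0 = 7)
A(O, F) = 7
(1/(q(A(0, 6)) - 426) - 112)*(-313) = (1/(13 - 426) - 112)*(-313) = (1/(-413) - 112)*(-313) = (-1/413 - 112)*(-313) = -46257/413*(-313) = 14478441/413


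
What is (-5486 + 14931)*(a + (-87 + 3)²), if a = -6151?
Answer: 8547725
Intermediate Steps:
(-5486 + 14931)*(a + (-87 + 3)²) = (-5486 + 14931)*(-6151 + (-87 + 3)²) = 9445*(-6151 + (-84)²) = 9445*(-6151 + 7056) = 9445*905 = 8547725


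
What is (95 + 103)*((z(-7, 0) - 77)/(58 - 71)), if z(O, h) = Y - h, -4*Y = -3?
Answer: 30195/26 ≈ 1161.3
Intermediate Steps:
Y = ¾ (Y = -¼*(-3) = ¾ ≈ 0.75000)
z(O, h) = ¾ - h
(95 + 103)*((z(-7, 0) - 77)/(58 - 71)) = (95 + 103)*(((¾ - 1*0) - 77)/(58 - 71)) = 198*(((¾ + 0) - 77)/(-13)) = 198*((¾ - 77)*(-1/13)) = 198*(-305/4*(-1/13)) = 198*(305/52) = 30195/26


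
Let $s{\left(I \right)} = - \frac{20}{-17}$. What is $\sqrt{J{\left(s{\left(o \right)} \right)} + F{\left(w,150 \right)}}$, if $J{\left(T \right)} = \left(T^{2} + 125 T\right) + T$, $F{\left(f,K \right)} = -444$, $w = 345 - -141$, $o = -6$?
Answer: $\frac{2 i \sqrt{21269}}{17} \approx 17.158 i$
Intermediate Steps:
$w = 486$ ($w = 345 + 141 = 486$)
$s{\left(I \right)} = \frac{20}{17}$ ($s{\left(I \right)} = \left(-20\right) \left(- \frac{1}{17}\right) = \frac{20}{17}$)
$J{\left(T \right)} = T^{2} + 126 T$
$\sqrt{J{\left(s{\left(o \right)} \right)} + F{\left(w,150 \right)}} = \sqrt{\frac{20 \left(126 + \frac{20}{17}\right)}{17} - 444} = \sqrt{\frac{20}{17} \cdot \frac{2162}{17} - 444} = \sqrt{\frac{43240}{289} - 444} = \sqrt{- \frac{85076}{289}} = \frac{2 i \sqrt{21269}}{17}$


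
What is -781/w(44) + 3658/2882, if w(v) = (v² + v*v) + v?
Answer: 548813/512996 ≈ 1.0698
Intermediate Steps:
w(v) = v + 2*v² (w(v) = (v² + v²) + v = 2*v² + v = v + 2*v²)
-781/w(44) + 3658/2882 = -781*1/(44*(1 + 2*44)) + 3658/2882 = -781*1/(44*(1 + 88)) + 3658*(1/2882) = -781/(44*89) + 1829/1441 = -781/3916 + 1829/1441 = -781*1/3916 + 1829/1441 = -71/356 + 1829/1441 = 548813/512996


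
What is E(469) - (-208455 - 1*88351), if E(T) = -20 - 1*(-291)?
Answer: 297077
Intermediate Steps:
E(T) = 271 (E(T) = -20 + 291 = 271)
E(469) - (-208455 - 1*88351) = 271 - (-208455 - 1*88351) = 271 - (-208455 - 88351) = 271 - 1*(-296806) = 271 + 296806 = 297077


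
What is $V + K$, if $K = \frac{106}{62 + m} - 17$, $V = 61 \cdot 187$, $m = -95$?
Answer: $\frac{375764}{33} \approx 11387.0$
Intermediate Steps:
$V = 11407$
$K = - \frac{667}{33}$ ($K = \frac{106}{62 - 95} - 17 = \frac{106}{-33} - 17 = 106 \left(- \frac{1}{33}\right) - 17 = - \frac{106}{33} - 17 = - \frac{667}{33} \approx -20.212$)
$V + K = 11407 - \frac{667}{33} = \frac{375764}{33}$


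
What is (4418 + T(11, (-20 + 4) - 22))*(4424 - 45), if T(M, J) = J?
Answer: 19180020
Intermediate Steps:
(4418 + T(11, (-20 + 4) - 22))*(4424 - 45) = (4418 + ((-20 + 4) - 22))*(4424 - 45) = (4418 + (-16 - 22))*4379 = (4418 - 38)*4379 = 4380*4379 = 19180020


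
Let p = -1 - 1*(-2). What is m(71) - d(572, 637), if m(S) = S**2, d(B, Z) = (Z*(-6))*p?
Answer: 8863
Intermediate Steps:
p = 1 (p = -1 + 2 = 1)
d(B, Z) = -6*Z (d(B, Z) = (Z*(-6))*1 = -6*Z*1 = -6*Z)
m(71) - d(572, 637) = 71**2 - (-6)*637 = 5041 - 1*(-3822) = 5041 + 3822 = 8863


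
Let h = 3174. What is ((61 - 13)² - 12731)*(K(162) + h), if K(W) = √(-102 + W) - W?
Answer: -31406124 - 20854*√15 ≈ -3.1487e+7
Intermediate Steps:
((61 - 13)² - 12731)*(K(162) + h) = ((61 - 13)² - 12731)*((√(-102 + 162) - 1*162) + 3174) = (48² - 12731)*((√60 - 162) + 3174) = (2304 - 12731)*((2*√15 - 162) + 3174) = -10427*((-162 + 2*√15) + 3174) = -10427*(3012 + 2*√15) = -31406124 - 20854*√15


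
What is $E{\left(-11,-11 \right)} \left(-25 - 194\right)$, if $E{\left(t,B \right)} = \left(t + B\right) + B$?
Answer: $7227$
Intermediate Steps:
$E{\left(t,B \right)} = t + 2 B$ ($E{\left(t,B \right)} = \left(B + t\right) + B = t + 2 B$)
$E{\left(-11,-11 \right)} \left(-25 - 194\right) = \left(-11 + 2 \left(-11\right)\right) \left(-25 - 194\right) = \left(-11 - 22\right) \left(-219\right) = \left(-33\right) \left(-219\right) = 7227$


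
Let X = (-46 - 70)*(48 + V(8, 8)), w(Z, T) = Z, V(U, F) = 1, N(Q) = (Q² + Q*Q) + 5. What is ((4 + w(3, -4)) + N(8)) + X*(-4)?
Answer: 22876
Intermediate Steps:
N(Q) = 5 + 2*Q² (N(Q) = (Q² + Q²) + 5 = 2*Q² + 5 = 5 + 2*Q²)
X = -5684 (X = (-46 - 70)*(48 + 1) = -116*49 = -5684)
((4 + w(3, -4)) + N(8)) + X*(-4) = ((4 + 3) + (5 + 2*8²)) - 5684*(-4) = (7 + (5 + 2*64)) + 22736 = (7 + (5 + 128)) + 22736 = (7 + 133) + 22736 = 140 + 22736 = 22876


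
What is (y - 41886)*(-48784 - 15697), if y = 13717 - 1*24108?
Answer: 3370873237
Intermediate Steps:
y = -10391 (y = 13717 - 24108 = -10391)
(y - 41886)*(-48784 - 15697) = (-10391 - 41886)*(-48784 - 15697) = -52277*(-64481) = 3370873237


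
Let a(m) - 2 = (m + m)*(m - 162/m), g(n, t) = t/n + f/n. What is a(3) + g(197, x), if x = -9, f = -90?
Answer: -59987/197 ≈ -304.50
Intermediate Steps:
g(n, t) = -90/n + t/n (g(n, t) = t/n - 90/n = -90/n + t/n)
a(m) = 2 + 2*m*(m - 162/m) (a(m) = 2 + (m + m)*(m - 162/m) = 2 + (2*m)*(m - 162/m) = 2 + 2*m*(m - 162/m))
a(3) + g(197, x) = (-322 + 2*3²) + (-90 - 9)/197 = (-322 + 2*9) + (1/197)*(-99) = (-322 + 18) - 99/197 = -304 - 99/197 = -59987/197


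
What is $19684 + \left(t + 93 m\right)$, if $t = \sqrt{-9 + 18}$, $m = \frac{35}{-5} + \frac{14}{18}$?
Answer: $\frac{57325}{3} \approx 19108.0$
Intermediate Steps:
$m = - \frac{56}{9}$ ($m = 35 \left(- \frac{1}{5}\right) + 14 \cdot \frac{1}{18} = -7 + \frac{7}{9} = - \frac{56}{9} \approx -6.2222$)
$t = 3$ ($t = \sqrt{9} = 3$)
$19684 + \left(t + 93 m\right) = 19684 + \left(3 + 93 \left(- \frac{56}{9}\right)\right) = 19684 + \left(3 - \frac{1736}{3}\right) = 19684 - \frac{1727}{3} = \frac{57325}{3}$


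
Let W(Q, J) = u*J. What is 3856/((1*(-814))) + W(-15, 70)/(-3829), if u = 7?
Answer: -1083106/222629 ≈ -4.8651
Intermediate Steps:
W(Q, J) = 7*J
3856/((1*(-814))) + W(-15, 70)/(-3829) = 3856/((1*(-814))) + (7*70)/(-3829) = 3856/(-814) + 490*(-1/3829) = 3856*(-1/814) - 70/547 = -1928/407 - 70/547 = -1083106/222629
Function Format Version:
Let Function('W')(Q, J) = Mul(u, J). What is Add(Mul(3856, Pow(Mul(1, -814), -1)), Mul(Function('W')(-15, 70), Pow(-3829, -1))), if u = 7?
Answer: Rational(-1083106, 222629) ≈ -4.8651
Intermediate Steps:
Function('W')(Q, J) = Mul(7, J)
Add(Mul(3856, Pow(Mul(1, -814), -1)), Mul(Function('W')(-15, 70), Pow(-3829, -1))) = Add(Mul(3856, Pow(Mul(1, -814), -1)), Mul(Mul(7, 70), Pow(-3829, -1))) = Add(Mul(3856, Pow(-814, -1)), Mul(490, Rational(-1, 3829))) = Add(Mul(3856, Rational(-1, 814)), Rational(-70, 547)) = Add(Rational(-1928, 407), Rational(-70, 547)) = Rational(-1083106, 222629)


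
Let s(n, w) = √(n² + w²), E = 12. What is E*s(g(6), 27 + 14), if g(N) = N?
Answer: 12*√1717 ≈ 497.24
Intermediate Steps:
E*s(g(6), 27 + 14) = 12*√(6² + (27 + 14)²) = 12*√(36 + 41²) = 12*√(36 + 1681) = 12*√1717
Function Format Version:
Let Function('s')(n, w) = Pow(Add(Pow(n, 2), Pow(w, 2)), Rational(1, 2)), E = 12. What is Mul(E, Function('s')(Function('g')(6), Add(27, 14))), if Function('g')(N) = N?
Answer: Mul(12, Pow(1717, Rational(1, 2))) ≈ 497.24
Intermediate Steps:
Mul(E, Function('s')(Function('g')(6), Add(27, 14))) = Mul(12, Pow(Add(Pow(6, 2), Pow(Add(27, 14), 2)), Rational(1, 2))) = Mul(12, Pow(Add(36, Pow(41, 2)), Rational(1, 2))) = Mul(12, Pow(Add(36, 1681), Rational(1, 2))) = Mul(12, Pow(1717, Rational(1, 2)))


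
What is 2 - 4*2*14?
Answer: -110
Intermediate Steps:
2 - 4*2*14 = 2 - 8*14 = 2 - 112 = -110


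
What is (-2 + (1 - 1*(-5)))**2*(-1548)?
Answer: -24768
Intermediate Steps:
(-2 + (1 - 1*(-5)))**2*(-1548) = (-2 + (1 + 5))**2*(-1548) = (-2 + 6)**2*(-1548) = 4**2*(-1548) = 16*(-1548) = -24768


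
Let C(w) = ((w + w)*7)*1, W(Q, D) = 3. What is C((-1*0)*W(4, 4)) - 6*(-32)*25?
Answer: 4800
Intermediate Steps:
C(w) = 14*w (C(w) = ((2*w)*7)*1 = (14*w)*1 = 14*w)
C((-1*0)*W(4, 4)) - 6*(-32)*25 = 14*(-1*0*3) - 6*(-32)*25 = 14*(0*3) - (-192)*25 = 14*0 - 1*(-4800) = 0 + 4800 = 4800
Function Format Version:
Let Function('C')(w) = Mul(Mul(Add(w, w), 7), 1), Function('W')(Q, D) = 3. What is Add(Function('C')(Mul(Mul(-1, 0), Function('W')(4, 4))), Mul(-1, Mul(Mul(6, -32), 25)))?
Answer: 4800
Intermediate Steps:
Function('C')(w) = Mul(14, w) (Function('C')(w) = Mul(Mul(Mul(2, w), 7), 1) = Mul(Mul(14, w), 1) = Mul(14, w))
Add(Function('C')(Mul(Mul(-1, 0), Function('W')(4, 4))), Mul(-1, Mul(Mul(6, -32), 25))) = Add(Mul(14, Mul(Mul(-1, 0), 3)), Mul(-1, Mul(Mul(6, -32), 25))) = Add(Mul(14, Mul(0, 3)), Mul(-1, Mul(-192, 25))) = Add(Mul(14, 0), Mul(-1, -4800)) = Add(0, 4800) = 4800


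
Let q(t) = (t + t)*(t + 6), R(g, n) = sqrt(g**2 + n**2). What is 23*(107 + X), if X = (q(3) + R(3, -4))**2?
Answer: 82524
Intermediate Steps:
q(t) = 2*t*(6 + t) (q(t) = (2*t)*(6 + t) = 2*t*(6 + t))
X = 3481 (X = (2*3*(6 + 3) + sqrt(3**2 + (-4)**2))**2 = (2*3*9 + sqrt(9 + 16))**2 = (54 + sqrt(25))**2 = (54 + 5)**2 = 59**2 = 3481)
23*(107 + X) = 23*(107 + 3481) = 23*3588 = 82524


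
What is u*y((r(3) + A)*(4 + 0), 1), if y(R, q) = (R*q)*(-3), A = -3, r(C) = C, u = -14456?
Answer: 0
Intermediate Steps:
y(R, q) = -3*R*q
u*y((r(3) + A)*(4 + 0), 1) = -(-43368)*(3 - 3)*(4 + 0) = -(-43368)*0*4 = -(-43368)*0 = -14456*0 = 0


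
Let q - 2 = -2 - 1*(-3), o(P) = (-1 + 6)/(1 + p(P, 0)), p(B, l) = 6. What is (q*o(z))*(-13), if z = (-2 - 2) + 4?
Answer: -195/7 ≈ -27.857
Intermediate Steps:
z = 0 (z = -4 + 4 = 0)
o(P) = 5/7 (o(P) = (-1 + 6)/(1 + 6) = 5/7)
q = 3 (q = 2 + (-2 - 1*(-3)) = 2 + (-2 + 3) = 2 + 1 = 3)
(q*o(z))*(-13) = (3*(5/7))*(-13) = (15/7)*(-13) = -195/7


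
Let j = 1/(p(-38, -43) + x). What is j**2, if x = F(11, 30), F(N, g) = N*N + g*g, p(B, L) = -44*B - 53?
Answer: 1/6969600 ≈ 1.4348e-7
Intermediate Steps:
p(B, L) = -53 - 44*B
F(N, g) = N**2 + g**2
x = 1021 (x = 11**2 + 30**2 = 121 + 900 = 1021)
j = 1/2640 (j = 1/((-53 - 44*(-38)) + 1021) = 1/((-53 + 1672) + 1021) = 1/(1619 + 1021) = 1/2640 ≈ 0.00037879)
j**2 = (1/2640)**2 = 1/6969600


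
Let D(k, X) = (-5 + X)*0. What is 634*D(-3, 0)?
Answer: 0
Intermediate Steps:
D(k, X) = 0
634*D(-3, 0) = 634*0 = 0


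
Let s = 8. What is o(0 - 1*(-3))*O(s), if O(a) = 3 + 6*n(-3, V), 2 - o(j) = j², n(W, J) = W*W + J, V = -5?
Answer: -189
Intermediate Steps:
n(W, J) = J + W² (n(W, J) = W² + J = J + W²)
o(j) = 2 - j²
O(a) = 27 (O(a) = 3 + 6*(-5 + (-3)²) = 3 + 6*(-5 + 9) = 3 + 6*4 = 3 + 24 = 27)
o(0 - 1*(-3))*O(s) = (2 - (0 - 1*(-3))²)*27 = (2 - (0 + 3)²)*27 = (2 - 1*3²)*27 = (2 - 1*9)*27 = (2 - 9)*27 = -7*27 = -189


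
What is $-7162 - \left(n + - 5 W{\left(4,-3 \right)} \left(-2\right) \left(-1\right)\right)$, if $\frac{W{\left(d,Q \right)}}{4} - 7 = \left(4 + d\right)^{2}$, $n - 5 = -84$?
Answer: $-4243$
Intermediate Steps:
$n = -79$ ($n = 5 - 84 = -79$)
$W{\left(d,Q \right)} = 28 + 4 \left(4 + d\right)^{2}$
$-7162 - \left(n + - 5 W{\left(4,-3 \right)} \left(-2\right) \left(-1\right)\right) = -7162 - \left(-79 + - 5 \left(28 + 4 \left(4 + 4\right)^{2}\right) \left(-2\right) \left(-1\right)\right) = -7162 - \left(-79 + - 5 \left(28 + 4 \cdot 8^{2}\right) \left(-2\right) \left(-1\right)\right) = -7162 - \left(-79 + - 5 \left(28 + 4 \cdot 64\right) \left(-2\right) \left(-1\right)\right) = -7162 - \left(-79 + - 5 \left(28 + 256\right) \left(-2\right) \left(-1\right)\right) = -7162 - \left(-79 + \left(-5\right) 284 \left(-2\right) \left(-1\right)\right) = -7162 - \left(-79 + \left(-1420\right) \left(-2\right) \left(-1\right)\right) = -7162 - \left(-79 + 2840 \left(-1\right)\right) = -7162 - \left(-79 - 2840\right) = -7162 - -2919 = -7162 + 2919 = -4243$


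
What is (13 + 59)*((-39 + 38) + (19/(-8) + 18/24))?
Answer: -189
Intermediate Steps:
(13 + 59)*((-39 + 38) + (19/(-8) + 18/24)) = 72*(-1 + (19*(-⅛) + 18*(1/24))) = 72*(-1 + (-19/8 + ¾)) = 72*(-1 - 13/8) = 72*(-21/8) = -189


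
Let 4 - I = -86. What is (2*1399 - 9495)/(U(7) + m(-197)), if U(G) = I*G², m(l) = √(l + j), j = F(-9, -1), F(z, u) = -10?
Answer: -3281530/2160923 + 6697*I*√23/6482769 ≈ -1.5186 + 0.0049543*I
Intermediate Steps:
I = 90 (I = 4 - 1*(-86) = 4 + 86 = 90)
j = -10
m(l) = √(-10 + l) (m(l) = √(l - 10) = √(-10 + l))
U(G) = 90*G²
(2*1399 - 9495)/(U(7) + m(-197)) = (2*1399 - 9495)/(90*7² + √(-10 - 197)) = (2798 - 9495)/(90*49 + √(-207)) = -6697/(4410 + 3*I*√23)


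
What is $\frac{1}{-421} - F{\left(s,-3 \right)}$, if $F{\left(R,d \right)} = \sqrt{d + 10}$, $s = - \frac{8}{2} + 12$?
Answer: $- \frac{1}{421} - \sqrt{7} \approx -2.6481$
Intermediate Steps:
$s = 8$ ($s = \left(-8\right) \frac{1}{2} + 12 = -4 + 12 = 8$)
$F{\left(R,d \right)} = \sqrt{10 + d}$
$\frac{1}{-421} - F{\left(s,-3 \right)} = \frac{1}{-421} - \sqrt{10 - 3} = - \frac{1}{421} - \sqrt{7}$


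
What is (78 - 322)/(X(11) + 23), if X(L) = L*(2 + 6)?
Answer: -244/111 ≈ -2.1982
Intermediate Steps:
X(L) = 8*L (X(L) = L*8 = 8*L)
(78 - 322)/(X(11) + 23) = (78 - 322)/(8*11 + 23) = -244/(88 + 23) = -244/111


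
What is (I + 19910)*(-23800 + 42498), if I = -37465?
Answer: -328243390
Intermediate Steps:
(I + 19910)*(-23800 + 42498) = (-37465 + 19910)*(-23800 + 42498) = -17555*18698 = -328243390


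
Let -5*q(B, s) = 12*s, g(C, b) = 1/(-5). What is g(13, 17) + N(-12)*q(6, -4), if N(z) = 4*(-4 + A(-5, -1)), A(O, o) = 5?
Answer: 191/5 ≈ 38.200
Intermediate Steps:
g(C, b) = -⅕
q(B, s) = -12*s/5
N(z) = 4 (N(z) = 4*(-4 + 5) = 4*1 = 4)
g(13, 17) + N(-12)*q(6, -4) = -⅕ + 4*(-12/5*(-4)) = -⅕ + 4*(48/5) = -⅕ + 192/5 = 191/5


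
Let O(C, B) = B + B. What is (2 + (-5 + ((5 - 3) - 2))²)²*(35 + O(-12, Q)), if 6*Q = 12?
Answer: 28431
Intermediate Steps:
Q = 2 (Q = (⅙)*12 = 2)
O(C, B) = 2*B
(2 + (-5 + ((5 - 3) - 2))²)²*(35 + O(-12, Q)) = (2 + (-5 + ((5 - 3) - 2))²)²*(35 + 2*2) = (2 + (-5 + (2 - 2))²)²*(35 + 4) = (2 + (-5 + 0)²)²*39 = (2 + (-5)²)²*39 = (2 + 25)²*39 = 27²*39 = 729*39 = 28431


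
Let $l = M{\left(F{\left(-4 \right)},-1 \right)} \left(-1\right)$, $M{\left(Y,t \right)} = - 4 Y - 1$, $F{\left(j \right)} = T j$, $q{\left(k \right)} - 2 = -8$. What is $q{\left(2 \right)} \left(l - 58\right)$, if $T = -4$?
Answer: $-42$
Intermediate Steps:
$q{\left(k \right)} = -6$ ($q{\left(k \right)} = 2 - 8 = -6$)
$F{\left(j \right)} = - 4 j$
$M{\left(Y,t \right)} = -1 - 4 Y$ ($M{\left(Y,t \right)} = - 4 Y - 1 = -1 - 4 Y$)
$l = 65$ ($l = \left(-1 - 4 \left(\left(-4\right) \left(-4\right)\right)\right) \left(-1\right) = \left(-1 - 64\right) \left(-1\right) = \left(-65\right) \left(-1\right) = 65$)
$q{\left(2 \right)} \left(l - 58\right) = - 6 \left(65 - 58\right) = \left(-6\right) 7 = -42$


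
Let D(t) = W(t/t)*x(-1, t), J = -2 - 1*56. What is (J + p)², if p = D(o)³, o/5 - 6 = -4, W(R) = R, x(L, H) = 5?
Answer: 4489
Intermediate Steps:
o = 10 (o = 30 + 5*(-4) = 30 - 20 = 10)
J = -58 (J = -2 - 56 = -58)
D(t) = 5 (D(t) = (t/t)*5 = 1*5 = 5)
p = 125 (p = 5³ = 125)
(J + p)² = (-58 + 125)² = 67² = 4489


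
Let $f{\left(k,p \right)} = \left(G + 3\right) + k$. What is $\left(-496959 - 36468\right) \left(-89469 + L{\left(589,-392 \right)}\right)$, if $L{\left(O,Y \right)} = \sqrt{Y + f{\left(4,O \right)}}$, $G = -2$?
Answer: $47725180263 - 1600281 i \sqrt{43} \approx 4.7725 \cdot 10^{10} - 1.0494 \cdot 10^{7} i$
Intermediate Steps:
$f{\left(k,p \right)} = 1 + k$ ($f{\left(k,p \right)} = \left(-2 + 3\right) + k = 1 + k$)
$L{\left(O,Y \right)} = \sqrt{5 + Y}$ ($L{\left(O,Y \right)} = \sqrt{Y + \left(1 + 4\right)} = \sqrt{Y + 5} = \sqrt{5 + Y}$)
$\left(-496959 - 36468\right) \left(-89469 + L{\left(589,-392 \right)}\right) = \left(-496959 - 36468\right) \left(-89469 + \sqrt{5 - 392}\right) = - 533427 \left(-89469 + \sqrt{-387}\right) = - 533427 \left(-89469 + 3 i \sqrt{43}\right) = 47725180263 - 1600281 i \sqrt{43}$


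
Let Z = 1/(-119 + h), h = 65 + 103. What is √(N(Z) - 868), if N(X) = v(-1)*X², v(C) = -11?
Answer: I*√2084079/49 ≈ 29.462*I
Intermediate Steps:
h = 168
Z = 1/49 (Z = 1/(-119 + 168) = 1/49 ≈ 0.020408)
N(X) = -11*X²
√(N(Z) - 868) = √(-11*(1/49)² - 868) = √(-11*1/2401 - 868) = √(-11/2401 - 868) = √(-2084079/2401) = I*√2084079/49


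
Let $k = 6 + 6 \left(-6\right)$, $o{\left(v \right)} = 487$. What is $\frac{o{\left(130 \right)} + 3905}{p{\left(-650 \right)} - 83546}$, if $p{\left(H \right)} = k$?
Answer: $- \frac{549}{10447} \approx -0.052551$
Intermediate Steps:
$k = -30$ ($k = 6 - 36 = -30$)
$p{\left(H \right)} = -30$
$\frac{o{\left(130 \right)} + 3905}{p{\left(-650 \right)} - 83546} = \frac{487 + 3905}{-30 - 83546} = \frac{4392}{-83576} = 4392 \left(- \frac{1}{83576}\right) = - \frac{549}{10447}$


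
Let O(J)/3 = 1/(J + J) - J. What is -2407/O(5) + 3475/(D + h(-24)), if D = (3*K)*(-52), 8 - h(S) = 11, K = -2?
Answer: 2649485/15141 ≈ 174.99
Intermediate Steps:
h(S) = -3 (h(S) = 8 - 1*11 = 8 - 11 = -3)
D = 312 (D = (3*(-2))*(-52) = -6*(-52) = 312)
O(J) = -3*J + 3/(2*J) (O(J) = 3*(1/(J + J) - J) = 3*(1/(2*J) - J) = -3*J + 3/(2*J))
-2407/O(5) + 3475/(D + h(-24)) = -2407/(-3*5 + (3/2)/5) + 3475/(312 - 3) = -2407/(-15 + (3/2)*(⅕)) + 3475/309 = -2407/(-15 + 3/10) + 3475*(1/309) = -2407/(-147/10) + 3475/309 = -2407*(-10/147) + 3475/309 = 24070/147 + 3475/309 = 2649485/15141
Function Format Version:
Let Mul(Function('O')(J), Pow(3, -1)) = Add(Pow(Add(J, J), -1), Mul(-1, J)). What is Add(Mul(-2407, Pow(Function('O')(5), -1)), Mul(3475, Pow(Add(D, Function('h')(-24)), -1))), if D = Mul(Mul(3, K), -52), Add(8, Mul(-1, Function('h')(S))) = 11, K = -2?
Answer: Rational(2649485, 15141) ≈ 174.99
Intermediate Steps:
Function('h')(S) = -3 (Function('h')(S) = Add(8, Mul(-1, 11)) = Add(8, -11) = -3)
D = 312 (D = Mul(Mul(3, -2), -52) = Mul(-6, -52) = 312)
Function('O')(J) = Add(Mul(-3, J), Mul(Rational(3, 2), Pow(J, -1))) (Function('O')(J) = Mul(3, Add(Pow(Add(J, J), -1), Mul(-1, J))) = Mul(3, Add(Pow(Mul(2, J), -1), Mul(-1, J))) = Mul(3, Add(Mul(Rational(1, 2), Pow(J, -1)), Mul(-1, J))) = Add(Mul(-3, J), Mul(Rational(3, 2), Pow(J, -1))))
Add(Mul(-2407, Pow(Function('O')(5), -1)), Mul(3475, Pow(Add(D, Function('h')(-24)), -1))) = Add(Mul(-2407, Pow(Add(Mul(-3, 5), Mul(Rational(3, 2), Pow(5, -1))), -1)), Mul(3475, Pow(Add(312, -3), -1))) = Add(Mul(-2407, Pow(Add(-15, Mul(Rational(3, 2), Rational(1, 5))), -1)), Mul(3475, Pow(309, -1))) = Add(Mul(-2407, Pow(Add(-15, Rational(3, 10)), -1)), Mul(3475, Rational(1, 309))) = Add(Mul(-2407, Pow(Rational(-147, 10), -1)), Rational(3475, 309)) = Add(Mul(-2407, Rational(-10, 147)), Rational(3475, 309)) = Add(Rational(24070, 147), Rational(3475, 309)) = Rational(2649485, 15141)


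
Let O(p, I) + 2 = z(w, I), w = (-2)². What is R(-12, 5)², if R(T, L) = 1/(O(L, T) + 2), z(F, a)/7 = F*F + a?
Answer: 1/784 ≈ 0.0012755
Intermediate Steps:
w = 4
z(F, a) = 7*a + 7*F² (z(F, a) = 7*(F*F + a) = 7*(F² + a) = 7*(a + F²) = 7*a + 7*F²)
O(p, I) = 110 + 7*I (O(p, I) = -2 + (7*I + 7*4²) = -2 + (7*I + 7*16) = -2 + (7*I + 112) = -2 + (112 + 7*I) = 110 + 7*I)
R(T, L) = 1/(112 + 7*T) (R(T, L) = 1/((110 + 7*T) + 2) = 1/(112 + 7*T))
R(-12, 5)² = (1/(7*(16 - 12)))² = ((⅐)/4)² = ((⅐)*(¼))² = (1/28)² = 1/784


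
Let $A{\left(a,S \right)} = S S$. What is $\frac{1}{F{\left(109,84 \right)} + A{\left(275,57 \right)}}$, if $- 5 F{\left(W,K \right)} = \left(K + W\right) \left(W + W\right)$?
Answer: $- \frac{5}{25829} \approx -0.00019358$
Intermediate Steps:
$F{\left(W,K \right)} = - \frac{2 W \left(K + W\right)}{5}$ ($F{\left(W,K \right)} = - \frac{\left(K + W\right) \left(W + W\right)}{5} = - \frac{\left(K + W\right) 2 W}{5} = - \frac{2 W \left(K + W\right)}{5}$)
$A{\left(a,S \right)} = S^{2}$
$\frac{1}{F{\left(109,84 \right)} + A{\left(275,57 \right)}} = \frac{1}{\left(- \frac{2}{5}\right) 109 \left(84 + 109\right) + 57^{2}} = \frac{1}{\left(- \frac{2}{5}\right) 109 \cdot 193 + 3249} = \frac{1}{- \frac{42074}{5} + 3249} = \frac{1}{- \frac{25829}{5}} = - \frac{5}{25829}$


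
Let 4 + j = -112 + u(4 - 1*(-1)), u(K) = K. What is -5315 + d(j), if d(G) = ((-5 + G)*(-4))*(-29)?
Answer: -18771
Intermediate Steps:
j = -111 (j = -4 + (-112 + (4 - 1*(-1))) = -4 + (-112 + (4 + 1)) = -4 + (-112 + 5) = -4 - 107 = -111)
d(G) = -580 + 116*G (d(G) = (20 - 4*G)*(-29) = -580 + 116*G)
-5315 + d(j) = -5315 + (-580 + 116*(-111)) = -5315 + (-580 - 12876) = -5315 - 13456 = -18771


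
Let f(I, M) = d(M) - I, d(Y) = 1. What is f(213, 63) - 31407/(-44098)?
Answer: -9317369/44098 ≈ -211.29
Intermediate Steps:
f(I, M) = 1 - I
f(213, 63) - 31407/(-44098) = (1 - 1*213) - 31407/(-44098) = (1 - 213) - 31407*(-1)/44098 = -212 - 1*(-31407/44098) = -212 + 31407/44098 = -9317369/44098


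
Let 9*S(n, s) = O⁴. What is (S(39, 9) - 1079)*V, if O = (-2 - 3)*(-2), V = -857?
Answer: -247673/9 ≈ -27519.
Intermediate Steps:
O = 10 (O = -5*(-2) = 10)
S(n, s) = 10000/9 (S(n, s) = (⅑)*10⁴ = (⅑)*10000 = 10000/9)
(S(39, 9) - 1079)*V = (10000/9 - 1079)*(-857) = (289/9)*(-857) = -247673/9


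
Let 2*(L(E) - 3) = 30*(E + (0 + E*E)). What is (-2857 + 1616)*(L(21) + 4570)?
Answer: -14275223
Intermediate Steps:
L(E) = 3 + 15*E + 15*E² (L(E) = 3 + (30*(E + (0 + E*E)))/2 = 3 + (30*(E + (0 + E²)))/2 = 3 + (30*(E + E²))/2 = 3 + (30*E + 30*E²)/2 = 3 + (15*E + 15*E²) = 3 + 15*E + 15*E²)
(-2857 + 1616)*(L(21) + 4570) = (-2857 + 1616)*((3 + 15*21 + 15*21²) + 4570) = -1241*((3 + 315 + 15*441) + 4570) = -1241*((3 + 315 + 6615) + 4570) = -1241*(6933 + 4570) = -1241*11503 = -14275223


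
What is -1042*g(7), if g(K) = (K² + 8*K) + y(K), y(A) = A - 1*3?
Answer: -113578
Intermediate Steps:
y(A) = -3 + A (y(A) = A - 3 = -3 + A)
g(K) = -3 + K² + 9*K (g(K) = (K² + 8*K) + (-3 + K) = -3 + K² + 9*K)
-1042*g(7) = -1042*(-3 + 7² + 9*7) = -1042*(-3 + 49 + 63) = -1042*109 = -113578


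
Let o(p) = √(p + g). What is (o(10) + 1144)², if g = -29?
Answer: (1144 + I*√19)² ≈ 1.3087e+6 + 9973.0*I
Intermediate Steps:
o(p) = √(-29 + p) (o(p) = √(p - 29) = √(-29 + p))
(o(10) + 1144)² = (√(-29 + 10) + 1144)² = (√(-19) + 1144)² = (I*√19 + 1144)² = (1144 + I*√19)²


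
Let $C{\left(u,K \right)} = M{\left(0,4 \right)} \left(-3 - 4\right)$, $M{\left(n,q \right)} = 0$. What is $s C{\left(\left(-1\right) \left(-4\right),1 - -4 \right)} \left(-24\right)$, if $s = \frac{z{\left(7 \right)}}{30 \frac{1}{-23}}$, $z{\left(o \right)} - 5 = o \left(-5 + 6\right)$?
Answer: $0$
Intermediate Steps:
$z{\left(o \right)} = 5 + o$ ($z{\left(o \right)} = 5 + o \left(-5 + 6\right) = 5 + o 1 = 5 + o$)
$s = - \frac{46}{5}$ ($s = \frac{5 + 7}{30 \frac{1}{-23}} = \frac{12}{30 \left(- \frac{1}{23}\right)} = \frac{12}{- \frac{30}{23}} = 12 \left(- \frac{23}{30}\right) = - \frac{46}{5} \approx -9.2$)
$C{\left(u,K \right)} = 0$ ($C{\left(u,K \right)} = 0 \left(-3 - 4\right) = 0 \left(-7\right) = 0$)
$s C{\left(\left(-1\right) \left(-4\right),1 - -4 \right)} \left(-24\right) = \left(- \frac{46}{5}\right) 0 \left(-24\right) = 0 \left(-24\right) = 0$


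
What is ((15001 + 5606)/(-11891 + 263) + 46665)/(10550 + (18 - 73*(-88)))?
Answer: 180866671/65860992 ≈ 2.7462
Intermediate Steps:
((15001 + 5606)/(-11891 + 263) + 46665)/(10550 + (18 - 73*(-88))) = (20607/(-11628) + 46665)/(10550 + (18 + 6424)) = (20607*(-1/11628) + 46665)/(10550 + 6442) = (-6869/3876 + 46665)/16992 = (180866671/3876)*(1/16992) = 180866671/65860992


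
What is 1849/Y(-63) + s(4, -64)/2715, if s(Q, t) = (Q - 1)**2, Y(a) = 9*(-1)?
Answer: -1673318/8145 ≈ -205.44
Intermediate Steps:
Y(a) = -9
s(Q, t) = (-1 + Q)**2
1849/Y(-63) + s(4, -64)/2715 = 1849/(-9) + (-1 + 4)**2/2715 = 1849*(-1/9) + 3**2*(1/2715) = -1849/9 + 9*(1/2715) = -1849/9 + 3/905 = -1673318/8145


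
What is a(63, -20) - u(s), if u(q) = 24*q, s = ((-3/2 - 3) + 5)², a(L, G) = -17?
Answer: -23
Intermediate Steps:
s = ¼ (s = ((-3*½ - 3) + 5)² = ((-3/2 - 3) + 5)² = (-9/2 + 5)² = (½)² = ¼ ≈ 0.25000)
a(63, -20) - u(s) = -17 - 24/4 = -17 - 1*6 = -17 - 6 = -23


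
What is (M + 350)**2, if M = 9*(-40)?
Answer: 100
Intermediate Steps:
M = -360
(M + 350)**2 = (-360 + 350)**2 = (-10)**2 = 100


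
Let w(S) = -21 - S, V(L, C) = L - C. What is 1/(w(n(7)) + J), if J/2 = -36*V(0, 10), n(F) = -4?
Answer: 1/703 ≈ 0.0014225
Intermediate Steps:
J = 720 (J = 2*(-36*(0 - 1*10)) = 2*(-36*(0 - 10)) = 2*(-36*(-10)) = 2*360 = 720)
1/(w(n(7)) + J) = 1/((-21 - 1*(-4)) + 720) = 1/((-21 + 4) + 720) = 1/(-17 + 720) = 1/703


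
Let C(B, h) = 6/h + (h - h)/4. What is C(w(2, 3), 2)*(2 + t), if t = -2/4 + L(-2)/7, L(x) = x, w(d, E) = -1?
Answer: 51/14 ≈ 3.6429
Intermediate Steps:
C(B, h) = 6/h (C(B, h) = 6/h + 0*(1/4) = 6/h + 0 = 6/h)
t = -11/14 (t = -2/4 - 2/7 = -2*1/4 - 2*1/7 = -1/2 - 2/7 = -11/14 ≈ -0.78571)
C(w(2, 3), 2)*(2 + t) = (6/2)*(2 - 11/14) = (6*(1/2))*(17/14) = 3*(17/14) = 51/14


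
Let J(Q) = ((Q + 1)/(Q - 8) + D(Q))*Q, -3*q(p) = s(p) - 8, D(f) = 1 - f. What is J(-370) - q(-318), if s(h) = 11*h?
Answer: -971599/7 ≈ -1.3880e+5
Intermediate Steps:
q(p) = 8/3 - 11*p/3 (q(p) = -(11*p - 8)/3 = -(-8 + 11*p)/3 = 8/3 - 11*p/3)
J(Q) = Q*(1 - Q + (1 + Q)/(-8 + Q)) (J(Q) = ((Q + 1)/(Q - 8) + (1 - Q))*Q = ((1 + Q)/(-8 + Q) + (1 - Q))*Q = (1 - Q + (1 + Q)/(-8 + Q))*Q = Q*(1 - Q + (1 + Q)/(-8 + Q)))
J(-370) - q(-318) = -370*(-7 - 1*(-370)² + 10*(-370))/(-8 - 370) - (8/3 - 11/3*(-318)) = -370*(-7 - 1*136900 - 3700)/(-378) - (8/3 + 1166) = -370*(-1/378)*(-7 - 136900 - 3700) - 1*3506/3 = -370*(-1/378)*(-140607) - 3506/3 = -2890255/21 - 3506/3 = -971599/7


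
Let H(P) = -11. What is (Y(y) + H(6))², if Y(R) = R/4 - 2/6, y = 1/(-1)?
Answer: 19321/144 ≈ 134.17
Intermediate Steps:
y = -1
Y(R) = -⅓ + R/4 (Y(R) = R*(¼) - 2*⅙ = R/4 - ⅓ = -⅓ + R/4)
(Y(y) + H(6))² = ((-⅓ + (¼)*(-1)) - 11)² = ((-⅓ - ¼) - 11)² = (-7/12 - 11)² = (-139/12)² = 19321/144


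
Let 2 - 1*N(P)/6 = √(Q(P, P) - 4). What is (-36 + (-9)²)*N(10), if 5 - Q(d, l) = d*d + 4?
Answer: 540 - 270*I*√103 ≈ 540.0 - 2740.2*I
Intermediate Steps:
Q(d, l) = 1 - d² (Q(d, l) = 5 - (d*d + 4) = 5 - (d² + 4) = 5 - (4 + d²) = 5 + (-4 - d²) = 1 - d²)
N(P) = 12 - 6*√(-3 - P²) (N(P) = 12 - 6*√((1 - P²) - 4) = 12 - 6*√(-3 - P²))
(-36 + (-9)²)*N(10) = (-36 + (-9)²)*(12 - 6*√(-3 - 1*10²)) = (-36 + 81)*(12 - 6*√(-3 - 1*100)) = 45*(12 - 6*√(-3 - 100)) = 45*(12 - 6*I*√103) = 540 - 270*I*√103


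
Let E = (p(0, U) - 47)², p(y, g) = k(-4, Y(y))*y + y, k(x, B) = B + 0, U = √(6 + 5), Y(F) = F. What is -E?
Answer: -2209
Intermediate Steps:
U = √11 ≈ 3.3166
k(x, B) = B
p(y, g) = y + y² (p(y, g) = y*y + y = y² + y = y + y²)
E = 2209 (E = (0*(1 + 0) - 47)² = (0*1 - 47)² = (0 - 47)² = (-47)² = 2209)
-E = -1*2209 = -2209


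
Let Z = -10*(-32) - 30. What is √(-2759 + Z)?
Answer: I*√2469 ≈ 49.689*I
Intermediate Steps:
Z = 290 (Z = 320 - 30 = 290)
√(-2759 + Z) = √(-2759 + 290) = √(-2469) = I*√2469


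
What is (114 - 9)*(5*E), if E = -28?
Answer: -14700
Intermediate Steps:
(114 - 9)*(5*E) = (114 - 9)*(5*(-28)) = 105*(-140) = -14700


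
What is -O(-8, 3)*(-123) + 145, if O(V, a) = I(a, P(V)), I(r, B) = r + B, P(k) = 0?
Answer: 514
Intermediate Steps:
I(r, B) = B + r
O(V, a) = a (O(V, a) = 0 + a = a)
-O(-8, 3)*(-123) + 145 = -1*3*(-123) + 145 = -3*(-123) + 145 = 369 + 145 = 514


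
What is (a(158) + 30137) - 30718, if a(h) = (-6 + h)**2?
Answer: 22523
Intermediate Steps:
(a(158) + 30137) - 30718 = ((-6 + 158)**2 + 30137) - 30718 = (152**2 + 30137) - 30718 = (23104 + 30137) - 30718 = 53241 - 30718 = 22523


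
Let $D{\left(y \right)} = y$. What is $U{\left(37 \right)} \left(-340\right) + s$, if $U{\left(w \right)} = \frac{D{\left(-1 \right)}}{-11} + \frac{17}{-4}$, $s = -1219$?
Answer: $\frac{2146}{11} \approx 195.09$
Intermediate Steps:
$U{\left(w \right)} = - \frac{183}{44}$ ($U{\left(w \right)} = - \frac{1}{-11} + \frac{17}{-4} = \left(-1\right) \left(- \frac{1}{11}\right) + 17 \left(- \frac{1}{4}\right) = \frac{1}{11} - \frac{17}{4} = - \frac{183}{44}$)
$U{\left(37 \right)} \left(-340\right) + s = \left(- \frac{183}{44}\right) \left(-340\right) - 1219 = \frac{15555}{11} - 1219 = \frac{2146}{11}$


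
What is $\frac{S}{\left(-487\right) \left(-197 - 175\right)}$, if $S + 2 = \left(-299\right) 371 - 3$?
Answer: $- \frac{18489}{30194} \approx -0.61234$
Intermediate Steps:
$S = -110934$ ($S = -2 - 110932 = -110934$)
$\frac{S}{\left(-487\right) \left(-197 - 175\right)} = - \frac{110934}{\left(-487\right) \left(-197 - 175\right)} = - \frac{110934}{\left(-487\right) \left(-372\right)} = - \frac{110934}{181164} = \left(-110934\right) \frac{1}{181164} = - \frac{18489}{30194}$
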